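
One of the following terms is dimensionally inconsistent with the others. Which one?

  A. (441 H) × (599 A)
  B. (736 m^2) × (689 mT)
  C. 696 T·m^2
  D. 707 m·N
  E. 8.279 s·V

D.

Dimensions:
  A. [kg·m²·s⁻²·A⁻²] · [A] = kg·m²·s⁻²·A⁻¹
  B. [m²] · [kg·s⁻²·A⁻¹] = kg·m²·s⁻²·A⁻¹
  C. T·m² = Wb·m⁻²·m² = kg·m²·s⁻²·A⁻¹
  D. N·m = kg·m·s⁻²·m = kg·m²·s⁻²
  E. V·s = J·C⁻¹·s = kg·m²·s⁻²·A⁻¹
All reduce to kg·m²·s⁻²·A⁻¹ except D., which is kg·m²·s⁻².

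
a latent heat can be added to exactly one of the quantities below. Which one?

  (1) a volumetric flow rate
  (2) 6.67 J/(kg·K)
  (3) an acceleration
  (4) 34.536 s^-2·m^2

Reference: [latent heat] = m²·s⁻².
Each option:
  (1) [volumetric flow rate] = m³·s⁻¹
  (2) J·kg⁻¹·K⁻¹ = N·m·kg⁻¹·K⁻¹ = m²·s⁻²·K⁻¹
  (3) [acceleration] = m·s⁻²
  (4) m²·s⁻²  ← same
Only (4) matches m²·s⁻².

(4)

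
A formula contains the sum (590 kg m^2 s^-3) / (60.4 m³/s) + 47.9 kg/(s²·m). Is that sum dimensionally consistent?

Expand each in SI base units:
  (590 kg m^2 s^-3) / (60.4 m³/s):  [kg·m²·s⁻³] / [m³·s⁻¹] = kg·m⁻¹·s⁻²
  47.9 kg/(s²·m):  kg·m⁻¹·s⁻²
Both are kg·m⁻¹·s⁻², so they have the same dimensions and can be added.

Yes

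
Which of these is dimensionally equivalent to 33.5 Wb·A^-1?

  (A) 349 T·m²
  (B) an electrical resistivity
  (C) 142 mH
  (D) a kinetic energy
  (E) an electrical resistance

(C)

Reference: Wb·A⁻¹ = V·s·A⁻¹ = kg·m²·s⁻²·A⁻².
Each option:
  (A) T·m² = Wb·m⁻²·m² = kg·m²·s⁻²·A⁻¹
  (B) [electrical resistivity] = kg·m³·s⁻³·A⁻²
  (C) H = V·s·A⁻¹ = kg·m²·s⁻²·A⁻²  ← same
  (D) [kinetic energy] = kg·m²·s⁻²
  (E) [electrical resistance] = kg·m²·s⁻³·A⁻²
Only (C) matches kg·m²·s⁻²·A⁻².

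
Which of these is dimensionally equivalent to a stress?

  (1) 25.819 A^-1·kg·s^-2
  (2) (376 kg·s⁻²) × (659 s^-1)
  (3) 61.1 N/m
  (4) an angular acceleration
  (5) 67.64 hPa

Reference: [stress] = kg·m⁻¹·s⁻².
Each option:
  (1) kg·s⁻²·A⁻¹
  (2) [kg·s⁻²] · [s⁻¹] = kg·s⁻³
  (3) N·m⁻¹ = kg·m·s⁻²·m⁻¹ = kg·s⁻²
  (4) [angular acceleration] = s⁻²
  (5) Pa = N·m⁻² = kg·m⁻¹·s⁻²  ← same
Only (5) matches kg·m⁻¹·s⁻².

(5)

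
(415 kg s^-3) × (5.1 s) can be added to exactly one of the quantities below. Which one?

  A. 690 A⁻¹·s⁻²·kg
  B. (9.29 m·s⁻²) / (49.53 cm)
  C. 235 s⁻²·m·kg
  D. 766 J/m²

Reference: [kg·s⁻³] · [s] = kg·s⁻².
Each option:
  A. kg·s⁻²·A⁻¹
  B. [m·s⁻²] / [m] = s⁻²
  C. kg·m·s⁻²
  D. J·m⁻² = N·m·m⁻² = kg·s⁻²  ← same
Only D. matches kg·s⁻².

D.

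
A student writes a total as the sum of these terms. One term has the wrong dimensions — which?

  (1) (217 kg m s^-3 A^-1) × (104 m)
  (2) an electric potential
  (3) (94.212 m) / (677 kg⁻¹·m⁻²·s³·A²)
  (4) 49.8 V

Reduce each to base SI dimensions:
  (1) [kg·m·s⁻³·A⁻¹] · [m] = kg·m²·s⁻³·A⁻¹
  (2) [electric potential] = kg·m²·s⁻³·A⁻¹
  (3) [m] / [kg⁻¹·m⁻²·s³·A²] = kg·m³·s⁻³·A⁻²
  (4) V = J·C⁻¹ = kg·m²·s⁻³·A⁻¹
All reduce to kg·m²·s⁻³·A⁻¹ except (3), which is kg·m³·s⁻³·A⁻².

(3)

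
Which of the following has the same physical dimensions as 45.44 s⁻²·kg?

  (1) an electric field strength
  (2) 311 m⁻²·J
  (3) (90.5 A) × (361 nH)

Reference: kg·s⁻².
Each option:
  (1) [electric field strength] = kg·m·s⁻³·A⁻¹
  (2) J·m⁻² = N·m·m⁻² = kg·s⁻²  ← same
  (3) [A] · [kg·m²·s⁻²·A⁻²] = kg·m²·s⁻²·A⁻¹
Only (2) matches kg·s⁻².

(2)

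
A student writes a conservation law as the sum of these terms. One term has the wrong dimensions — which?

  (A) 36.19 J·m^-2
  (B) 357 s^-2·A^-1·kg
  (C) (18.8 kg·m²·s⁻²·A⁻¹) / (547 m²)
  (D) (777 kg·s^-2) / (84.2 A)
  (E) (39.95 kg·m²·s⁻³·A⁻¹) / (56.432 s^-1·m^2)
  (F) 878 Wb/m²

(A)

In SI base units:
  (A) J·m⁻² = N·m·m⁻² = kg·s⁻²
  (B) kg·s⁻²·A⁻¹
  (C) [kg·m²·s⁻²·A⁻¹] / [m²] = kg·s⁻²·A⁻¹
  (D) [kg·s⁻²] / [A] = kg·s⁻²·A⁻¹
  (E) [kg·m²·s⁻³·A⁻¹] / [m²·s⁻¹] = kg·s⁻²·A⁻¹
  (F) Wb·m⁻² = V·s·m⁻² = kg·s⁻²·A⁻¹
All reduce to kg·s⁻²·A⁻¹ except (A), which is kg·s⁻².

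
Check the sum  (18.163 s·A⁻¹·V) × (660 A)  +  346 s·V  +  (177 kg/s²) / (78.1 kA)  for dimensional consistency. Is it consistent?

Work out the base dimensions of each:
  (18.163 s·A⁻¹·V) × (660 A):  [kg·m²·s⁻²·A⁻²] · [A] = kg·m²·s⁻²·A⁻¹
  346 s·V:  V·s = J·C⁻¹·s = kg·m²·s⁻²·A⁻¹
  (177 kg/s²) / (78.1 kA):  [kg·s⁻²] / [A] = kg·s⁻²·A⁻¹
The terms do not share a single dimension (kg·m²·s⁻²·A⁻¹ vs kg·s⁻²·A⁻¹).

No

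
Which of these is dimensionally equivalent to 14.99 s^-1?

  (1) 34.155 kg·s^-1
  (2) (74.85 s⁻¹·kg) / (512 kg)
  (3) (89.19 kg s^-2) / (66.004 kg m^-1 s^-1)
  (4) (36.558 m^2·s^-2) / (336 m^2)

(2)

Reference: s⁻¹.
Each option:
  (1) kg·s⁻¹
  (2) [kg·s⁻¹] / [kg] = s⁻¹  ← same
  (3) [kg·s⁻²] / [kg·m⁻¹·s⁻¹] = m·s⁻¹
  (4) [m²·s⁻²] / [m²] = s⁻²
Only (2) matches s⁻¹.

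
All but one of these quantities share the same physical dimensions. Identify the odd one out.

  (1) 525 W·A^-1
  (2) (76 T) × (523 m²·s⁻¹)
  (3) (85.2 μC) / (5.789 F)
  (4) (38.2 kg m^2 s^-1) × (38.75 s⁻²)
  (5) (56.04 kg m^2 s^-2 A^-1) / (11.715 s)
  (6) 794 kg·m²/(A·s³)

(4)

In SI base units:
  (1) W·A⁻¹ = J·s⁻¹·A⁻¹ = kg·m²·s⁻³·A⁻¹
  (2) [kg·s⁻²·A⁻¹] · [m²·s⁻¹] = kg·m²·s⁻³·A⁻¹
  (3) [s·A] / [kg⁻¹·m⁻²·s⁴·A²] = kg·m²·s⁻³·A⁻¹
  (4) [kg·m²·s⁻¹] · [s⁻²] = kg·m²·s⁻³
  (5) [kg·m²·s⁻²·A⁻¹] / [s] = kg·m²·s⁻³·A⁻¹
  (6) kg·m²·s⁻³·A⁻¹
All reduce to kg·m²·s⁻³·A⁻¹ except (4), which is kg·m²·s⁻³.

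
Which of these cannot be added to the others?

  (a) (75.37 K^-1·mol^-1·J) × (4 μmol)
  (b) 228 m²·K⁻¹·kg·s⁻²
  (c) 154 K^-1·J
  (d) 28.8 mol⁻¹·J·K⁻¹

Expand each in SI base units:
  (a) [kg·m²·s⁻²·K⁻¹·mol⁻¹] · [mol] = kg·m²·s⁻²·K⁻¹
  (b) kg·m²·s⁻²·K⁻¹
  (c) J·K⁻¹ = N·m·K⁻¹ = kg·m²·s⁻²·K⁻¹
  (d) J·mol⁻¹·K⁻¹ = N·m·mol⁻¹·K⁻¹ = kg·m²·s⁻²·K⁻¹·mol⁻¹
All reduce to kg·m²·s⁻²·K⁻¹ except (d), which is kg·m²·s⁻²·K⁻¹·mol⁻¹.

(d)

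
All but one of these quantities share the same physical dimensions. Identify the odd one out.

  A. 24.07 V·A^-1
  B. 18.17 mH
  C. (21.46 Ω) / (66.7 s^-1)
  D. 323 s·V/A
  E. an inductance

In SI base units:
  A. V·A⁻¹ = J·C⁻¹·A⁻¹ = kg·m²·s⁻³·A⁻²
  B. H = V·s·A⁻¹ = kg·m²·s⁻²·A⁻²
  C. [kg·m²·s⁻³·A⁻²] / [s⁻¹] = kg·m²·s⁻²·A⁻²
  D. V·s·A⁻¹ = J·C⁻¹·s·A⁻¹ = kg·m²·s⁻²·A⁻²
  E. [inductance] = kg·m²·s⁻²·A⁻²
All reduce to kg·m²·s⁻²·A⁻² except A., which is kg·m²·s⁻³·A⁻².

A.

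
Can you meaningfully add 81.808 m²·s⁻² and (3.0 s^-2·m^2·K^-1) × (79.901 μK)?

Yes

Work out the base dimensions of each:
  81.808 m²·s⁻²:  m²·s⁻²
  (3.0 s^-2·m^2·K^-1) × (79.901 μK):  [m²·s⁻²·K⁻¹] · [K] = m²·s⁻²
Both are m²·s⁻², so they have the same dimensions and can be added.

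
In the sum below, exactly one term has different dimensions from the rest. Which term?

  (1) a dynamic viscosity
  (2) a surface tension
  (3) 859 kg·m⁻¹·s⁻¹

Dimensions:
  (1) [dynamic viscosity] = kg·m⁻¹·s⁻¹
  (2) [surface tension] = kg·s⁻²
  (3) kg·m⁻¹·s⁻¹
All reduce to kg·m⁻¹·s⁻¹ except (2), which is kg·s⁻².

(2)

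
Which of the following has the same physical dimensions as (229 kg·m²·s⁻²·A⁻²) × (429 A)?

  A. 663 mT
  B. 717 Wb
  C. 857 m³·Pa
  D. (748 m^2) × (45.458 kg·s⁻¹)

B.

Reference: [kg·m²·s⁻²·A⁻²] · [A] = kg·m²·s⁻²·A⁻¹.
Each option:
  A. T = Wb·m⁻² = kg·s⁻²·A⁻¹
  B. Wb = V·s = kg·m²·s⁻²·A⁻¹  ← same
  C. Pa·m³ = N·m⁻²·m³ = kg·m²·s⁻²
  D. [m²] · [kg·s⁻¹] = kg·m²·s⁻¹
Only B. matches kg·m²·s⁻²·A⁻¹.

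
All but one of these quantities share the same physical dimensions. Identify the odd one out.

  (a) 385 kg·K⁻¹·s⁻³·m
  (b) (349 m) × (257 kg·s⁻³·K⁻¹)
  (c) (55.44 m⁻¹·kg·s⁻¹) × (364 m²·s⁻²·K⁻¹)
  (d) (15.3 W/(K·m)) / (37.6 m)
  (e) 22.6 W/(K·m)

Reduce each to base SI dimensions:
  (a) kg·m·s⁻³·K⁻¹
  (b) [m] · [kg·s⁻³·K⁻¹] = kg·m·s⁻³·K⁻¹
  (c) [kg·m⁻¹·s⁻¹] · [m²·s⁻²·K⁻¹] = kg·m·s⁻³·K⁻¹
  (d) [kg·m·s⁻³·K⁻¹] / [m] = kg·s⁻³·K⁻¹
  (e) W·m⁻¹·K⁻¹ = J·s⁻¹·m⁻¹·K⁻¹ = kg·m·s⁻³·K⁻¹
All reduce to kg·m·s⁻³·K⁻¹ except (d), which is kg·s⁻³·K⁻¹.

(d)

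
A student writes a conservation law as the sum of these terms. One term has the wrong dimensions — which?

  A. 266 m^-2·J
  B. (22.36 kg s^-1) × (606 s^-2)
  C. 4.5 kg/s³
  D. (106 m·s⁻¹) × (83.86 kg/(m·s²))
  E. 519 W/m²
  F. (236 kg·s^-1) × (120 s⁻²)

A.

Work out the base dimensions of each:
  A. J·m⁻² = N·m·m⁻² = kg·s⁻²
  B. [kg·s⁻¹] · [s⁻²] = kg·s⁻³
  C. kg·s⁻³
  D. [m·s⁻¹] · [kg·m⁻¹·s⁻²] = kg·s⁻³
  E. W·m⁻² = J·s⁻¹·m⁻² = kg·s⁻³
  F. [kg·s⁻¹] · [s⁻²] = kg·s⁻³
All reduce to kg·s⁻³ except A., which is kg·s⁻².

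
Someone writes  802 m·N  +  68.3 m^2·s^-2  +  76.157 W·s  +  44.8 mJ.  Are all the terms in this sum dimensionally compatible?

Expand each in SI base units:
  802 m·N:  N·m = kg·m·s⁻²·m = kg·m²·s⁻²
  68.3 m^2·s^-2:  m²·s⁻²
  76.157 W·s:  W·s = J·s⁻¹·s = kg·m²·s⁻²
  44.8 mJ:  J = N·m = kg·m²·s⁻²
The terms do not share a single dimension (kg·m²·s⁻² vs m²·s⁻²).

No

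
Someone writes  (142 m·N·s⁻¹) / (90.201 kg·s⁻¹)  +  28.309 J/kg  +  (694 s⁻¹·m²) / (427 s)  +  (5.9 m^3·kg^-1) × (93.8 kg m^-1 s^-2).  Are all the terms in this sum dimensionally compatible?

Reduce each to base SI dimensions:
  (142 m·N·s⁻¹) / (90.201 kg·s⁻¹):  [kg·m²·s⁻³] / [kg·s⁻¹] = m²·s⁻²
  28.309 J/kg:  J·kg⁻¹ = N·m·kg⁻¹ = m²·s⁻²
  (694 s⁻¹·m²) / (427 s):  [m²·s⁻¹] / [s] = m²·s⁻²
  (5.9 m^3·kg^-1) × (93.8 kg m^-1 s^-2):  [kg⁻¹·m³] · [kg·m⁻¹·s⁻²] = m²·s⁻²
Every term reduces to m²·s⁻².

Yes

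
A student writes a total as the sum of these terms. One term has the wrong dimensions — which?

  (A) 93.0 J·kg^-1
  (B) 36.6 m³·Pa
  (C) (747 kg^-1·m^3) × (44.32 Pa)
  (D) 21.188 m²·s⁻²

Expand each in SI base units:
  (A) J·kg⁻¹ = N·m·kg⁻¹ = m²·s⁻²
  (B) Pa·m³ = N·m⁻²·m³ = kg·m²·s⁻²
  (C) [kg⁻¹·m³] · [kg·m⁻¹·s⁻²] = m²·s⁻²
  (D) m²·s⁻²
All reduce to m²·s⁻² except (B), which is kg·m²·s⁻².

(B)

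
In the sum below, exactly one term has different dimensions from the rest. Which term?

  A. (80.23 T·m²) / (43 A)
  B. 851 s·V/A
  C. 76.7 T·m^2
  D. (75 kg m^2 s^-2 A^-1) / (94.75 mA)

C.

Dimensions:
  A. [kg·m²·s⁻²·A⁻¹] / [A] = kg·m²·s⁻²·A⁻²
  B. V·s·A⁻¹ = J·C⁻¹·s·A⁻¹ = kg·m²·s⁻²·A⁻²
  C. T·m² = Wb·m⁻²·m² = kg·m²·s⁻²·A⁻¹
  D. [kg·m²·s⁻²·A⁻¹] / [A] = kg·m²·s⁻²·A⁻²
All reduce to kg·m²·s⁻²·A⁻² except C., which is kg·m²·s⁻²·A⁻¹.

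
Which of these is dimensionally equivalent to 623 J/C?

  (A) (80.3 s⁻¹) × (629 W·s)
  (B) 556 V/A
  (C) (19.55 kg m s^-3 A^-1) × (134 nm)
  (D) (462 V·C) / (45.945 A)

(C)

Reference: J·C⁻¹ = N·m·(s·A)⁻¹ = kg·m²·s⁻³·A⁻¹.
Each option:
  (A) [s⁻¹] · [kg·m²·s⁻²] = kg·m²·s⁻³
  (B) V·A⁻¹ = J·C⁻¹·A⁻¹ = kg·m²·s⁻³·A⁻²
  (C) [kg·m·s⁻³·A⁻¹] · [m] = kg·m²·s⁻³·A⁻¹  ← same
  (D) [kg·m²·s⁻²] / [A] = kg·m²·s⁻²·A⁻¹
Only (C) matches kg·m²·s⁻³·A⁻¹.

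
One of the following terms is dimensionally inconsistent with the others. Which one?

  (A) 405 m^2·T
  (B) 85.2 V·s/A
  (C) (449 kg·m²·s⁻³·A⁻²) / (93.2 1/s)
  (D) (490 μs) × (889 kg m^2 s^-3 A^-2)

In SI base units:
  (A) T·m² = Wb·m⁻²·m² = kg·m²·s⁻²·A⁻¹
  (B) V·s·A⁻¹ = J·C⁻¹·s·A⁻¹ = kg·m²·s⁻²·A⁻²
  (C) [kg·m²·s⁻³·A⁻²] / [s⁻¹] = kg·m²·s⁻²·A⁻²
  (D) [s] · [kg·m²·s⁻³·A⁻²] = kg·m²·s⁻²·A⁻²
All reduce to kg·m²·s⁻²·A⁻² except (A), which is kg·m²·s⁻²·A⁻¹.

(A)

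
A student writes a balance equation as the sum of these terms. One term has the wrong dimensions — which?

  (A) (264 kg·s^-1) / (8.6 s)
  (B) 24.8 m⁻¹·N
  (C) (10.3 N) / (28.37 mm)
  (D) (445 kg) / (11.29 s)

(D)

In SI base units:
  (A) [kg·s⁻¹] / [s] = kg·s⁻²
  (B) N·m⁻¹ = kg·m·s⁻²·m⁻¹ = kg·s⁻²
  (C) [kg·m·s⁻²] / [m] = kg·s⁻²
  (D) [kg] / [s] = kg·s⁻¹
All reduce to kg·s⁻² except (D), which is kg·s⁻¹.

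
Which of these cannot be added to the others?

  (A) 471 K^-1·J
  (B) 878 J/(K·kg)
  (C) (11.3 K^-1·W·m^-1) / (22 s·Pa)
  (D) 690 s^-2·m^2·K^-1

Reduce each to base SI dimensions:
  (A) J·K⁻¹ = N·m·K⁻¹ = kg·m²·s⁻²·K⁻¹
  (B) J·kg⁻¹·K⁻¹ = N·m·kg⁻¹·K⁻¹ = m²·s⁻²·K⁻¹
  (C) [kg·m·s⁻³·K⁻¹] / [kg·m⁻¹·s⁻¹] = m²·s⁻²·K⁻¹
  (D) m²·s⁻²·K⁻¹
All reduce to m²·s⁻²·K⁻¹ except (A), which is kg·m²·s⁻²·K⁻¹.

(A)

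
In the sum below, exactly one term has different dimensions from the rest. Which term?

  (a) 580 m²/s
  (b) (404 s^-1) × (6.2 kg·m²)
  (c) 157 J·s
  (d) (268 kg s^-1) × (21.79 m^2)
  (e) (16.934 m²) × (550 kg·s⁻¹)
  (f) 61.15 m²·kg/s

(a)

Dimensions:
  (a) m²·s⁻¹
  (b) [s⁻¹] · [kg·m²] = kg·m²·s⁻¹
  (c) J·s = N·m·s = kg·m²·s⁻¹
  (d) [kg·s⁻¹] · [m²] = kg·m²·s⁻¹
  (e) [m²] · [kg·s⁻¹] = kg·m²·s⁻¹
  (f) kg·m²·s⁻¹
All reduce to kg·m²·s⁻¹ except (a), which is m²·s⁻¹.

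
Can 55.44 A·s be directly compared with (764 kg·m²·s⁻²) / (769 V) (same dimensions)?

Yes

Dimensions:
  55.44 A·s:  A·s = s·A
  (764 kg·m²·s⁻²) / (769 V):  [kg·m²·s⁻²] / [kg·m²·s⁻³·A⁻¹] = s·A
Both are s·A, so they have the same dimensions and can be added.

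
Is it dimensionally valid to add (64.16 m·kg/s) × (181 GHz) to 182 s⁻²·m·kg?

Reduce each to base SI dimensions:
  (64.16 m·kg/s) × (181 GHz):  [kg·m·s⁻¹] · [s⁻¹] = kg·m·s⁻²
  182 s⁻²·m·kg:  kg·m·s⁻²
Both are kg·m·s⁻², so they have the same dimensions and can be added.

Yes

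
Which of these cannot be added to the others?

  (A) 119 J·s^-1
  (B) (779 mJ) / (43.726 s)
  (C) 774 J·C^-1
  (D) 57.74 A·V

Expand each in SI base units:
  (A) J·s⁻¹ = N·m·s⁻¹ = kg·m²·s⁻³
  (B) [kg·m²·s⁻²] / [s] = kg·m²·s⁻³
  (C) J·C⁻¹ = N·m·(s·A)⁻¹ = kg·m²·s⁻³·A⁻¹
  (D) V·A = J·C⁻¹·A = kg·m²·s⁻³
All reduce to kg·m²·s⁻³ except (C), which is kg·m²·s⁻³·A⁻¹.

(C)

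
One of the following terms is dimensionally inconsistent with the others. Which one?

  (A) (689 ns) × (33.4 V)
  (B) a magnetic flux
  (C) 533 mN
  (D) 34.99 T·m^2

Reduce each to base SI dimensions:
  (A) [s] · [kg·m²·s⁻³·A⁻¹] = kg·m²·s⁻²·A⁻¹
  (B) [magnetic flux] = kg·m²·s⁻²·A⁻¹
  (C) N = kg·m·s⁻²
  (D) T·m² = Wb·m⁻²·m² = kg·m²·s⁻²·A⁻¹
All reduce to kg·m²·s⁻²·A⁻¹ except (C), which is kg·m·s⁻².

(C)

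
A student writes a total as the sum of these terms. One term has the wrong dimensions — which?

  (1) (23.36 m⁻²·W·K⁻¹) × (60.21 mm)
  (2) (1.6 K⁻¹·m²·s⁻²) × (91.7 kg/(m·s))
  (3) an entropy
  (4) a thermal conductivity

In SI base units:
  (1) [kg·s⁻³·K⁻¹] · [m] = kg·m·s⁻³·K⁻¹
  (2) [m²·s⁻²·K⁻¹] · [kg·m⁻¹·s⁻¹] = kg·m·s⁻³·K⁻¹
  (3) [entropy] = kg·m²·s⁻²·K⁻¹
  (4) [thermal conductivity] = kg·m·s⁻³·K⁻¹
All reduce to kg·m·s⁻³·K⁻¹ except (3), which is kg·m²·s⁻²·K⁻¹.

(3)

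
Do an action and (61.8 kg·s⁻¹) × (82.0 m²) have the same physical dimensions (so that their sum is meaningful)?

Reduce each to base SI dimensions:
  an action:  [action] = kg·m²·s⁻¹
  (61.8 kg·s⁻¹) × (82.0 m²):  [kg·s⁻¹] · [m²] = kg·m²·s⁻¹
Both are kg·m²·s⁻¹, so they have the same dimensions and can be added.

Yes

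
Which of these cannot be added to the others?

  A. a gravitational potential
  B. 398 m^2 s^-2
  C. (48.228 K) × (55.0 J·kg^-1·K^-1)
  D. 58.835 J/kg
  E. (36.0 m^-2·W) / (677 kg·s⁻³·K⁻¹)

E.

In SI base units:
  A. [gravitational potential] = m²·s⁻²
  B. m²·s⁻²
  C. [K] · [m²·s⁻²·K⁻¹] = m²·s⁻²
  D. J·kg⁻¹ = N·m·kg⁻¹ = m²·s⁻²
  E. [kg·s⁻³] / [kg·s⁻³·K⁻¹] = K
All reduce to m²·s⁻² except E., which is K.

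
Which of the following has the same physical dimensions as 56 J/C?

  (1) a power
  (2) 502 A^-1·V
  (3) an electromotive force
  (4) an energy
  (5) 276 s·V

Reference: J·C⁻¹ = N·m·(s·A)⁻¹ = kg·m²·s⁻³·A⁻¹.
Each option:
  (1) [power] = kg·m²·s⁻³
  (2) V·A⁻¹ = J·C⁻¹·A⁻¹ = kg·m²·s⁻³·A⁻²
  (3) [electromotive force] = kg·m²·s⁻³·A⁻¹  ← same
  (4) [energy] = kg·m²·s⁻²
  (5) V·s = J·C⁻¹·s = kg·m²·s⁻²·A⁻¹
Only (3) matches kg·m²·s⁻³·A⁻¹.

(3)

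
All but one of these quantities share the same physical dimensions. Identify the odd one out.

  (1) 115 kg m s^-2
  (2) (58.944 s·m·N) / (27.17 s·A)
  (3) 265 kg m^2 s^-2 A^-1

Reduce each to base SI dimensions:
  (1) kg·m·s⁻²
  (2) [kg·m²·s⁻¹] / [s·A] = kg·m²·s⁻²·A⁻¹
  (3) kg·m²·s⁻²·A⁻¹
All reduce to kg·m²·s⁻²·A⁻¹ except (1), which is kg·m·s⁻².

(1)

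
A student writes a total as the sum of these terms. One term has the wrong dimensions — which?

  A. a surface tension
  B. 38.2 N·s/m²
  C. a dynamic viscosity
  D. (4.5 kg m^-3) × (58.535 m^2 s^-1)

Reduce each to base SI dimensions:
  A. [surface tension] = kg·s⁻²
  B. N·s·m⁻² = kg·m·s⁻²·s·m⁻² = kg·m⁻¹·s⁻¹
  C. [dynamic viscosity] = kg·m⁻¹·s⁻¹
  D. [kg·m⁻³] · [m²·s⁻¹] = kg·m⁻¹·s⁻¹
All reduce to kg·m⁻¹·s⁻¹ except A., which is kg·s⁻².

A.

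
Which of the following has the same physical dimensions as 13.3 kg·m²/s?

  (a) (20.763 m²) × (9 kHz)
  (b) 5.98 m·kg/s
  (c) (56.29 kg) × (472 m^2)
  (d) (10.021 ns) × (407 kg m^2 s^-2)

Reference: kg·m²·s⁻¹.
Each option:
  (a) [m²] · [s⁻¹] = m²·s⁻¹
  (b) kg·m·s⁻¹
  (c) [kg] · [m²] = kg·m²
  (d) [s] · [kg·m²·s⁻²] = kg·m²·s⁻¹  ← same
Only (d) matches kg·m²·s⁻¹.

(d)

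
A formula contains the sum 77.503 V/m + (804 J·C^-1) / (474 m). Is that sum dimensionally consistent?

Yes

Reduce each to base SI dimensions:
  77.503 V/m:  V·m⁻¹ = J·C⁻¹·m⁻¹ = kg·m·s⁻³·A⁻¹
  (804 J·C^-1) / (474 m):  [kg·m²·s⁻³·A⁻¹] / [m] = kg·m·s⁻³·A⁻¹
Both are kg·m·s⁻³·A⁻¹, so they have the same dimensions and can be added.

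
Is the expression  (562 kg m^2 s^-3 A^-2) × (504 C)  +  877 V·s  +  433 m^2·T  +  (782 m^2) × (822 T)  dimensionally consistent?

Yes

In SI base units:
  (562 kg m^2 s^-3 A^-2) × (504 C):  [kg·m²·s⁻³·A⁻²] · [s·A] = kg·m²·s⁻²·A⁻¹
  877 V·s:  V·s = J·C⁻¹·s = kg·m²·s⁻²·A⁻¹
  433 m^2·T:  T·m² = Wb·m⁻²·m² = kg·m²·s⁻²·A⁻¹
  (782 m^2) × (822 T):  [m²] · [kg·s⁻²·A⁻¹] = kg·m²·s⁻²·A⁻¹
Every term reduces to kg·m²·s⁻²·A⁻¹.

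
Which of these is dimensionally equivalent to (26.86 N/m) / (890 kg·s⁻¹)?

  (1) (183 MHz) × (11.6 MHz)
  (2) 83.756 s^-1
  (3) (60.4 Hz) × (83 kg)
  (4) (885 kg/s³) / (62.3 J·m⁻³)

Reference: [kg·s⁻²] / [kg·s⁻¹] = s⁻¹.
Each option:
  (1) [s⁻¹] · [s⁻¹] = s⁻²
  (2) s⁻¹  ← same
  (3) [s⁻¹] · [kg] = kg·s⁻¹
  (4) [kg·s⁻³] / [kg·m⁻¹·s⁻²] = m·s⁻¹
Only (2) matches s⁻¹.

(2)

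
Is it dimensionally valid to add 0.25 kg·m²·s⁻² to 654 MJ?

Work out the base dimensions of each:
  0.25 kg·m²·s⁻²:  kg·m²·s⁻²
  654 MJ:  J = N·m = kg·m²·s⁻²
Both are kg·m²·s⁻², so they have the same dimensions and can be added.

Yes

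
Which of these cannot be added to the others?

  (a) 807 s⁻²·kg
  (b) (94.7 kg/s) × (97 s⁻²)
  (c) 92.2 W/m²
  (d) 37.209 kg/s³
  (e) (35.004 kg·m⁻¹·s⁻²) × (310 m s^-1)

(a)

Work out the base dimensions of each:
  (a) kg·s⁻²
  (b) [kg·s⁻¹] · [s⁻²] = kg·s⁻³
  (c) W·m⁻² = J·s⁻¹·m⁻² = kg·s⁻³
  (d) kg·s⁻³
  (e) [kg·m⁻¹·s⁻²] · [m·s⁻¹] = kg·s⁻³
All reduce to kg·s⁻³ except (a), which is kg·s⁻².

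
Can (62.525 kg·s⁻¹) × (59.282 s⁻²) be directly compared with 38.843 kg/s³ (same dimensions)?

Yes

Dimensions:
  (62.525 kg·s⁻¹) × (59.282 s⁻²):  [kg·s⁻¹] · [s⁻²] = kg·s⁻³
  38.843 kg/s³:  kg·s⁻³
Both are kg·s⁻³, so they have the same dimensions and can be added.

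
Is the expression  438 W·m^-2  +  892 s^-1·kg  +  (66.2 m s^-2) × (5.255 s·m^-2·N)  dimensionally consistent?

Work out the base dimensions of each:
  438 W·m^-2:  W·m⁻² = J·s⁻¹·m⁻² = kg·s⁻³
  892 s^-1·kg:  kg·s⁻¹
  (66.2 m s^-2) × (5.255 s·m^-2·N):  [m·s⁻²] · [kg·m⁻¹·s⁻¹] = kg·s⁻³
The terms do not share a single dimension (kg·s⁻³ vs kg·s⁻¹).

No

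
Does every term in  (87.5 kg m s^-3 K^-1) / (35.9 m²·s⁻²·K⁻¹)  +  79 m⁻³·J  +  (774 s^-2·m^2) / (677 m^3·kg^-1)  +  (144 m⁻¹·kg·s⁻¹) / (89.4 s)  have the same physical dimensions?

No

Work out the base dimensions of each:
  (87.5 kg m s^-3 K^-1) / (35.9 m²·s⁻²·K⁻¹):  [kg·m·s⁻³·K⁻¹] / [m²·s⁻²·K⁻¹] = kg·m⁻¹·s⁻¹
  79 m⁻³·J:  J·m⁻³ = N·m·m⁻³ = kg·m⁻¹·s⁻²
  (774 s^-2·m^2) / (677 m^3·kg^-1):  [m²·s⁻²] / [kg⁻¹·m³] = kg·m⁻¹·s⁻²
  (144 m⁻¹·kg·s⁻¹) / (89.4 s):  [kg·m⁻¹·s⁻¹] / [s] = kg·m⁻¹·s⁻²
The terms do not share a single dimension (kg·m⁻¹·s⁻² vs kg·m⁻¹·s⁻¹).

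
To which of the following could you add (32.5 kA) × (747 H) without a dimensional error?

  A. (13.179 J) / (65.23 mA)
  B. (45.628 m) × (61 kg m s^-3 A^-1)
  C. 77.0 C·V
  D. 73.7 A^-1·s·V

A.

Reference: [A] · [kg·m²·s⁻²·A⁻²] = kg·m²·s⁻²·A⁻¹.
Each option:
  A. [kg·m²·s⁻²] / [A] = kg·m²·s⁻²·A⁻¹  ← same
  B. [m] · [kg·m·s⁻³·A⁻¹] = kg·m²·s⁻³·A⁻¹
  C. C·V = s·A·J·C⁻¹ = kg·m²·s⁻²
  D. V·s·A⁻¹ = J·C⁻¹·s·A⁻¹ = kg·m²·s⁻²·A⁻²
Only A. matches kg·m²·s⁻²·A⁻¹.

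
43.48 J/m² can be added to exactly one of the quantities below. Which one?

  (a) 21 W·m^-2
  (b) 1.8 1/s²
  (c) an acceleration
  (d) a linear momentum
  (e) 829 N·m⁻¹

(e)

Reference: J·m⁻² = N·m·m⁻² = kg·s⁻².
Each option:
  (a) W·m⁻² = J·s⁻¹·m⁻² = kg·s⁻³
  (b) s⁻²
  (c) [acceleration] = m·s⁻²
  (d) [linear momentum] = kg·m·s⁻¹
  (e) N·m⁻¹ = kg·m·s⁻²·m⁻¹ = kg·s⁻²  ← same
Only (e) matches kg·s⁻².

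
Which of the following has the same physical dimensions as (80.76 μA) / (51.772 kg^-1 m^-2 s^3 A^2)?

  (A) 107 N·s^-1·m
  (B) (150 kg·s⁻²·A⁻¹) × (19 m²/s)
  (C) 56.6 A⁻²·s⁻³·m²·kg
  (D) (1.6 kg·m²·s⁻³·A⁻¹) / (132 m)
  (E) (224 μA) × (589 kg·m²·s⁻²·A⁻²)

Reference: [A] / [kg⁻¹·m⁻²·s³·A²] = kg·m²·s⁻³·A⁻¹.
Each option:
  (A) N·m·s⁻¹ = kg·m·s⁻²·m·s⁻¹ = kg·m²·s⁻³
  (B) [kg·s⁻²·A⁻¹] · [m²·s⁻¹] = kg·m²·s⁻³·A⁻¹  ← same
  (C) kg·m²·s⁻³·A⁻²
  (D) [kg·m²·s⁻³·A⁻¹] / [m] = kg·m·s⁻³·A⁻¹
  (E) [A] · [kg·m²·s⁻²·A⁻²] = kg·m²·s⁻²·A⁻¹
Only (B) matches kg·m²·s⁻³·A⁻¹.

(B)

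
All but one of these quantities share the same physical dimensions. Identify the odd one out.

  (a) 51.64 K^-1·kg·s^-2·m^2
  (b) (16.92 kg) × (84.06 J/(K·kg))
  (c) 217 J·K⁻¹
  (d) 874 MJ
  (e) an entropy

(d)

Reduce each to base SI dimensions:
  (a) kg·m²·s⁻²·K⁻¹
  (b) [kg] · [m²·s⁻²·K⁻¹] = kg·m²·s⁻²·K⁻¹
  (c) J·K⁻¹ = N·m·K⁻¹ = kg·m²·s⁻²·K⁻¹
  (d) J = N·m = kg·m²·s⁻²
  (e) [entropy] = kg·m²·s⁻²·K⁻¹
All reduce to kg·m²·s⁻²·K⁻¹ except (d), which is kg·m²·s⁻².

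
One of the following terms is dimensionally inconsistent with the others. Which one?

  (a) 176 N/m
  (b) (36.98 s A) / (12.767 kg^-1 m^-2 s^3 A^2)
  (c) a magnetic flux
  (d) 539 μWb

Work out the base dimensions of each:
  (a) N·m⁻¹ = kg·m·s⁻²·m⁻¹ = kg·s⁻²
  (b) [s·A] / [kg⁻¹·m⁻²·s³·A²] = kg·m²·s⁻²·A⁻¹
  (c) [magnetic flux] = kg·m²·s⁻²·A⁻¹
  (d) Wb = V·s = kg·m²·s⁻²·A⁻¹
All reduce to kg·m²·s⁻²·A⁻¹ except (a), which is kg·s⁻².

(a)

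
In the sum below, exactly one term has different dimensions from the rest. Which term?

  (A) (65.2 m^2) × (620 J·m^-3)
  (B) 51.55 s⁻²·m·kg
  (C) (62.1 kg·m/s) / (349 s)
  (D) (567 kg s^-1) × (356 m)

(D)

Expand each in SI base units:
  (A) [m²] · [kg·m⁻¹·s⁻²] = kg·m·s⁻²
  (B) kg·m·s⁻²
  (C) [kg·m·s⁻¹] / [s] = kg·m·s⁻²
  (D) [kg·s⁻¹] · [m] = kg·m·s⁻¹
All reduce to kg·m·s⁻² except (D), which is kg·m·s⁻¹.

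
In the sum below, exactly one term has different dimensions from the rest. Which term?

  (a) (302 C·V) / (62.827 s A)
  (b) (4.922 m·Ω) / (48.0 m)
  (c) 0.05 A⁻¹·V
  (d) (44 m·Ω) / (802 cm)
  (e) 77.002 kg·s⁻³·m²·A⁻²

(a)

In SI base units:
  (a) [kg·m²·s⁻²] / [s·A] = kg·m²·s⁻³·A⁻¹
  (b) [kg·m³·s⁻³·A⁻²] / [m] = kg·m²·s⁻³·A⁻²
  (c) V·A⁻¹ = J·C⁻¹·A⁻¹ = kg·m²·s⁻³·A⁻²
  (d) [kg·m³·s⁻³·A⁻²] / [m] = kg·m²·s⁻³·A⁻²
  (e) kg·m²·s⁻³·A⁻²
All reduce to kg·m²·s⁻³·A⁻² except (a), which is kg·m²·s⁻³·A⁻¹.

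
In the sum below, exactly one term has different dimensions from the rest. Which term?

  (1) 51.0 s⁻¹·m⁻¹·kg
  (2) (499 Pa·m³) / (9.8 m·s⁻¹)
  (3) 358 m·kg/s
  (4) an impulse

(1)

Work out the base dimensions of each:
  (1) kg·m⁻¹·s⁻¹
  (2) [kg·m²·s⁻²] / [m·s⁻¹] = kg·m·s⁻¹
  (3) kg·m·s⁻¹
  (4) [impulse] = kg·m·s⁻¹
All reduce to kg·m·s⁻¹ except (1), which is kg·m⁻¹·s⁻¹.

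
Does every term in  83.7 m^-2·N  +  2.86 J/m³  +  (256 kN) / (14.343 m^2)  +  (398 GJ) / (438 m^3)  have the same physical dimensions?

Work out the base dimensions of each:
  83.7 m^-2·N:  N·m⁻² = kg·m·s⁻²·m⁻² = kg·m⁻¹·s⁻²
  2.86 J/m³:  J·m⁻³ = N·m·m⁻³ = kg·m⁻¹·s⁻²
  (256 kN) / (14.343 m^2):  [kg·m·s⁻²] / [m²] = kg·m⁻¹·s⁻²
  (398 GJ) / (438 m^3):  [kg·m²·s⁻²] / [m³] = kg·m⁻¹·s⁻²
Every term reduces to kg·m⁻¹·s⁻².

Yes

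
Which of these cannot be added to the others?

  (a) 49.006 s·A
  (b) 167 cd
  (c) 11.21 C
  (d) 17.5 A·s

In SI base units:
  (a) s·A
  (b) cd
  (c) C = s·A
  (d) A·s = s·A
All reduce to s·A except (b), which is cd.

(b)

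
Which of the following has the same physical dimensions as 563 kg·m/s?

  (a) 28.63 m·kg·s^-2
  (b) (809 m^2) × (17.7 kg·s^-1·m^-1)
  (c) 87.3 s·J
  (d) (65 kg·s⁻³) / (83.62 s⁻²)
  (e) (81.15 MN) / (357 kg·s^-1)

(b)

Reference: kg·m·s⁻¹.
Each option:
  (a) kg·m·s⁻²
  (b) [m²] · [kg·m⁻¹·s⁻¹] = kg·m·s⁻¹  ← same
  (c) J·s = N·m·s = kg·m²·s⁻¹
  (d) [kg·s⁻³] / [s⁻²] = kg·s⁻¹
  (e) [kg·m·s⁻²] / [kg·s⁻¹] = m·s⁻¹
Only (b) matches kg·m·s⁻¹.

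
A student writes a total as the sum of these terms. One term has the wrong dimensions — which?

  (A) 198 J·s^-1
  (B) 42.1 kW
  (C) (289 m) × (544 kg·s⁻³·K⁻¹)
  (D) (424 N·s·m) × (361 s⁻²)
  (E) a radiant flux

Reduce each to base SI dimensions:
  (A) J·s⁻¹ = N·m·s⁻¹ = kg·m²·s⁻³
  (B) W = J·s⁻¹ = kg·m²·s⁻³
  (C) [m] · [kg·s⁻³·K⁻¹] = kg·m·s⁻³·K⁻¹
  (D) [kg·m²·s⁻¹] · [s⁻²] = kg·m²·s⁻³
  (E) [radiant flux] = kg·m²·s⁻³
All reduce to kg·m²·s⁻³ except (C), which is kg·m·s⁻³·K⁻¹.

(C)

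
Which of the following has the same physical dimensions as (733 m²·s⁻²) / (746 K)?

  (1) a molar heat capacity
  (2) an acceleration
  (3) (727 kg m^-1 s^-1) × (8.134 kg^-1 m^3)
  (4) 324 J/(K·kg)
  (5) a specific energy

(4)

Reference: [m²·s⁻²] / [K] = m²·s⁻²·K⁻¹.
Each option:
  (1) [molar heat capacity] = kg·m²·s⁻²·K⁻¹·mol⁻¹
  (2) [acceleration] = m·s⁻²
  (3) [kg·m⁻¹·s⁻¹] · [kg⁻¹·m³] = m²·s⁻¹
  (4) J·kg⁻¹·K⁻¹ = N·m·kg⁻¹·K⁻¹ = m²·s⁻²·K⁻¹  ← same
  (5) [specific energy] = m²·s⁻²
Only (4) matches m²·s⁻²·K⁻¹.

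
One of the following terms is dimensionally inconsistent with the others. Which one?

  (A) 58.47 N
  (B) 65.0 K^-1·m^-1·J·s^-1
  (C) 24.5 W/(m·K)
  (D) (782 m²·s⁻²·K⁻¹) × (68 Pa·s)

Work out the base dimensions of each:
  (A) N = kg·m·s⁻²
  (B) J·s⁻¹·m⁻¹·K⁻¹ = N·m·s⁻¹·m⁻¹·K⁻¹ = kg·m·s⁻³·K⁻¹
  (C) W·m⁻¹·K⁻¹ = J·s⁻¹·m⁻¹·K⁻¹ = kg·m·s⁻³·K⁻¹
  (D) [m²·s⁻²·K⁻¹] · [kg·m⁻¹·s⁻¹] = kg·m·s⁻³·K⁻¹
All reduce to kg·m·s⁻³·K⁻¹ except (A), which is kg·m·s⁻².

(A)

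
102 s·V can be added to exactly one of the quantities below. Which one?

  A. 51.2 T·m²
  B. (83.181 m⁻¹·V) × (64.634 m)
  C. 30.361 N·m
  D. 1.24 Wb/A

Reference: V·s = J·C⁻¹·s = kg·m²·s⁻²·A⁻¹.
Each option:
  A. T·m² = Wb·m⁻²·m² = kg·m²·s⁻²·A⁻¹  ← same
  B. [kg·m·s⁻³·A⁻¹] · [m] = kg·m²·s⁻³·A⁻¹
  C. N·m = kg·m·s⁻²·m = kg·m²·s⁻²
  D. Wb·A⁻¹ = V·s·A⁻¹ = kg·m²·s⁻²·A⁻²
Only A. matches kg·m²·s⁻²·A⁻¹.

A.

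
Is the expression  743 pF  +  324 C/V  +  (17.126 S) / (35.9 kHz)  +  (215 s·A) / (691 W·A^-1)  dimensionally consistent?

Expand each in SI base units:
  743 pF:  F = C·V⁻¹ = kg⁻¹·m⁻²·s⁴·A²
  324 C/V:  C·V⁻¹ = s·A·(J·C⁻¹)⁻¹ = kg⁻¹·m⁻²·s⁴·A²
  (17.126 S) / (35.9 kHz):  [kg⁻¹·m⁻²·s³·A²] / [s⁻¹] = kg⁻¹·m⁻²·s⁴·A²
  (215 s·A) / (691 W·A^-1):  [s·A] / [kg·m²·s⁻³·A⁻¹] = kg⁻¹·m⁻²·s⁴·A²
Every term reduces to kg⁻¹·m⁻²·s⁴·A².

Yes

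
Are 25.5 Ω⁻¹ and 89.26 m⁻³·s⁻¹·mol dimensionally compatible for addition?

Work out the base dimensions of each:
  25.5 Ω⁻¹:  Ω⁻¹ = (V·A⁻¹)⁻¹ = kg⁻¹·m⁻²·s³·A²
  89.26 m⁻³·s⁻¹·mol:  m⁻³·s⁻¹·mol
kg⁻¹·m⁻²·s³·A² ≠ m⁻³·s⁻¹·mol, so they cannot be added.

No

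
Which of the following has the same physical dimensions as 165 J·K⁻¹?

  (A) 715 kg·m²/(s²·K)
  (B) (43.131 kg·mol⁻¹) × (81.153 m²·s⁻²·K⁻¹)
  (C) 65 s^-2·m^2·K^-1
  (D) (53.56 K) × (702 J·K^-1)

(A)

Reference: J·K⁻¹ = N·m·K⁻¹ = kg·m²·s⁻²·K⁻¹.
Each option:
  (A) kg·m²·s⁻²·K⁻¹  ← same
  (B) [kg·mol⁻¹] · [m²·s⁻²·K⁻¹] = kg·m²·s⁻²·K⁻¹·mol⁻¹
  (C) m²·s⁻²·K⁻¹
  (D) [K] · [kg·m²·s⁻²·K⁻¹] = kg·m²·s⁻²
Only (A) matches kg·m²·s⁻²·K⁻¹.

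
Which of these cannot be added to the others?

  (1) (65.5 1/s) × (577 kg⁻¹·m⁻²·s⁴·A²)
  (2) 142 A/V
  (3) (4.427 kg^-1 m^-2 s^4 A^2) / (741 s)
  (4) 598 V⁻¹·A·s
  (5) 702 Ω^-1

Dimensions:
  (1) [s⁻¹] · [kg⁻¹·m⁻²·s⁴·A²] = kg⁻¹·m⁻²·s³·A²
  (2) A·V⁻¹ = A·(J·C⁻¹)⁻¹ = kg⁻¹·m⁻²·s³·A²
  (3) [kg⁻¹·m⁻²·s⁴·A²] / [s] = kg⁻¹·m⁻²·s³·A²
  (4) A·s·V⁻¹ = A·s·(J·C⁻¹)⁻¹ = kg⁻¹·m⁻²·s⁴·A²
  (5) Ω⁻¹ = (V·A⁻¹)⁻¹ = kg⁻¹·m⁻²·s³·A²
All reduce to kg⁻¹·m⁻²·s³·A² except (4), which is kg⁻¹·m⁻²·s⁴·A².

(4)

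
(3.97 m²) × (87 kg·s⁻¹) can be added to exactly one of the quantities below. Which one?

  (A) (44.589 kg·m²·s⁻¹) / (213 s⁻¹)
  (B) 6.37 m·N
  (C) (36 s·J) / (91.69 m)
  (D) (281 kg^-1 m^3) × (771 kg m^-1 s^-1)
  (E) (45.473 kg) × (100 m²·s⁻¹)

(E)

Reference: [m²] · [kg·s⁻¹] = kg·m²·s⁻¹.
Each option:
  (A) [kg·m²·s⁻¹] / [s⁻¹] = kg·m²
  (B) N·m = kg·m·s⁻²·m = kg·m²·s⁻²
  (C) [kg·m²·s⁻¹] / [m] = kg·m·s⁻¹
  (D) [kg⁻¹·m³] · [kg·m⁻¹·s⁻¹] = m²·s⁻¹
  (E) [kg] · [m²·s⁻¹] = kg·m²·s⁻¹  ← same
Only (E) matches kg·m²·s⁻¹.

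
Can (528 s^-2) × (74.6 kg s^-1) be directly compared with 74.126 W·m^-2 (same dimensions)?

In SI base units:
  (528 s^-2) × (74.6 kg s^-1):  [s⁻²] · [kg·s⁻¹] = kg·s⁻³
  74.126 W·m^-2:  W·m⁻² = J·s⁻¹·m⁻² = kg·s⁻³
Both are kg·s⁻³, so they have the same dimensions and can be added.

Yes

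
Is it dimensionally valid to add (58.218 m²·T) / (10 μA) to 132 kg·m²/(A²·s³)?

In SI base units:
  (58.218 m²·T) / (10 μA):  [kg·m²·s⁻²·A⁻¹] / [A] = kg·m²·s⁻²·A⁻²
  132 kg·m²/(A²·s³):  kg·m²·s⁻³·A⁻²
kg·m²·s⁻²·A⁻² ≠ kg·m²·s⁻³·A⁻², so they cannot be added.

No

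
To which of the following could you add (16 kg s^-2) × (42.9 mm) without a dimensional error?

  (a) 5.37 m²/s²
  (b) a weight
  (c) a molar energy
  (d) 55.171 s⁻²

Reference: [kg·s⁻²] · [m] = kg·m·s⁻².
Each option:
  (a) m²·s⁻²
  (b) [weight] = kg·m·s⁻²  ← same
  (c) [molar energy] = kg·m²·s⁻²·mol⁻¹
  (d) s⁻²
Only (b) matches kg·m·s⁻².

(b)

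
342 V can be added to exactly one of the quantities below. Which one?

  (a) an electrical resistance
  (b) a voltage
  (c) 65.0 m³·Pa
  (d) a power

Reference: V = J·C⁻¹ = kg·m²·s⁻³·A⁻¹.
Each option:
  (a) [electrical resistance] = kg·m²·s⁻³·A⁻²
  (b) [voltage] = kg·m²·s⁻³·A⁻¹  ← same
  (c) Pa·m³ = N·m⁻²·m³ = kg·m²·s⁻²
  (d) [power] = kg·m²·s⁻³
Only (b) matches kg·m²·s⁻³·A⁻¹.

(b)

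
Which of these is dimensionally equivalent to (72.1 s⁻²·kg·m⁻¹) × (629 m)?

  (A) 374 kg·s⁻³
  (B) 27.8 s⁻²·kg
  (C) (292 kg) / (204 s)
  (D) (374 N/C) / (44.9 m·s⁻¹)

(B)

Reference: [kg·m⁻¹·s⁻²] · [m] = kg·s⁻².
Each option:
  (A) kg·s⁻³
  (B) kg·s⁻²  ← same
  (C) [kg] / [s] = kg·s⁻¹
  (D) [kg·m·s⁻³·A⁻¹] / [m·s⁻¹] = kg·s⁻²·A⁻¹
Only (B) matches kg·s⁻².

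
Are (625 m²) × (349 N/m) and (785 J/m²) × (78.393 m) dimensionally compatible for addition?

Expand each in SI base units:
  (625 m²) × (349 N/m):  [m²] · [kg·s⁻²] = kg·m²·s⁻²
  (785 J/m²) × (78.393 m):  [kg·s⁻²] · [m] = kg·m·s⁻²
kg·m²·s⁻² ≠ kg·m·s⁻², so they cannot be added.

No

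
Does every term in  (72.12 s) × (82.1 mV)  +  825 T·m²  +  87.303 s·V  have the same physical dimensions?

In SI base units:
  (72.12 s) × (82.1 mV):  [s] · [kg·m²·s⁻³·A⁻¹] = kg·m²·s⁻²·A⁻¹
  825 T·m²:  T·m² = Wb·m⁻²·m² = kg·m²·s⁻²·A⁻¹
  87.303 s·V:  V·s = J·C⁻¹·s = kg·m²·s⁻²·A⁻¹
Every term reduces to kg·m²·s⁻²·A⁻¹.

Yes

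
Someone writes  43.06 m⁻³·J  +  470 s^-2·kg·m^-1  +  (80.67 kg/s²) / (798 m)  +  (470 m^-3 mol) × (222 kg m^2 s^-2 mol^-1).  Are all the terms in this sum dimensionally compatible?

Yes

Work out the base dimensions of each:
  43.06 m⁻³·J:  J·m⁻³ = N·m·m⁻³ = kg·m⁻¹·s⁻²
  470 s^-2·kg·m^-1:  kg·m⁻¹·s⁻²
  (80.67 kg/s²) / (798 m):  [kg·s⁻²] / [m] = kg·m⁻¹·s⁻²
  (470 m^-3 mol) × (222 kg m^2 s^-2 mol^-1):  [m⁻³·mol] · [kg·m²·s⁻²·mol⁻¹] = kg·m⁻¹·s⁻²
Every term reduces to kg·m⁻¹·s⁻².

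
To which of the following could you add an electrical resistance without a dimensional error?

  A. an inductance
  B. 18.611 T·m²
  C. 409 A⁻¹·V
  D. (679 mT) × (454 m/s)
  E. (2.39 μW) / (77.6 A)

Reference: [electrical resistance] = kg·m²·s⁻³·A⁻².
Each option:
  A. [inductance] = kg·m²·s⁻²·A⁻²
  B. T·m² = Wb·m⁻²·m² = kg·m²·s⁻²·A⁻¹
  C. V·A⁻¹ = J·C⁻¹·A⁻¹ = kg·m²·s⁻³·A⁻²  ← same
  D. [kg·s⁻²·A⁻¹] · [m·s⁻¹] = kg·m·s⁻³·A⁻¹
  E. [kg·m²·s⁻³] / [A] = kg·m²·s⁻³·A⁻¹
Only C. matches kg·m²·s⁻³·A⁻².

C.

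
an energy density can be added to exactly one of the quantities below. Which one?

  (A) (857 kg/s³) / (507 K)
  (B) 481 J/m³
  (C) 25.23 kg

(B)

Reference: [energy density] = kg·m⁻¹·s⁻².
Each option:
  (A) [kg·s⁻³] / [K] = kg·s⁻³·K⁻¹
  (B) J·m⁻³ = N·m·m⁻³ = kg·m⁻¹·s⁻²  ← same
  (C) kg
Only (B) matches kg·m⁻¹·s⁻².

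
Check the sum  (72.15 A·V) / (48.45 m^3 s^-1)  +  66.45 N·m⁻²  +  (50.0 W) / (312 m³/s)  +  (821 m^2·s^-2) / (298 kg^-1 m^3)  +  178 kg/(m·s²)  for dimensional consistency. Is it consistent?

Yes

Expand each in SI base units:
  (72.15 A·V) / (48.45 m^3 s^-1):  [kg·m²·s⁻³] / [m³·s⁻¹] = kg·m⁻¹·s⁻²
  66.45 N·m⁻²:  N·m⁻² = kg·m·s⁻²·m⁻² = kg·m⁻¹·s⁻²
  (50.0 W) / (312 m³/s):  [kg·m²·s⁻³] / [m³·s⁻¹] = kg·m⁻¹·s⁻²
  (821 m^2·s^-2) / (298 kg^-1 m^3):  [m²·s⁻²] / [kg⁻¹·m³] = kg·m⁻¹·s⁻²
  178 kg/(m·s²):  kg·m⁻¹·s⁻²
Every term reduces to kg·m⁻¹·s⁻².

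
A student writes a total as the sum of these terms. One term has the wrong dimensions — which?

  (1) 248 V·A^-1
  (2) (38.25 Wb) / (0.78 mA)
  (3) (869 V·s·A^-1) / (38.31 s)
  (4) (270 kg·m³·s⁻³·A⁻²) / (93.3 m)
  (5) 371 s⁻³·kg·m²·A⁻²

(2)

Work out the base dimensions of each:
  (1) V·A⁻¹ = J·C⁻¹·A⁻¹ = kg·m²·s⁻³·A⁻²
  (2) [kg·m²·s⁻²·A⁻¹] / [A] = kg·m²·s⁻²·A⁻²
  (3) [kg·m²·s⁻²·A⁻²] / [s] = kg·m²·s⁻³·A⁻²
  (4) [kg·m³·s⁻³·A⁻²] / [m] = kg·m²·s⁻³·A⁻²
  (5) kg·m²·s⁻³·A⁻²
All reduce to kg·m²·s⁻³·A⁻² except (2), which is kg·m²·s⁻²·A⁻².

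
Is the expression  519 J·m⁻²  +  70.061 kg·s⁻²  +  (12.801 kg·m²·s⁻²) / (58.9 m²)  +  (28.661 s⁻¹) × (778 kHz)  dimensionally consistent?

No

Dimensions:
  519 J·m⁻²:  J·m⁻² = N·m·m⁻² = kg·s⁻²
  70.061 kg·s⁻²:  kg·s⁻²
  (12.801 kg·m²·s⁻²) / (58.9 m²):  [kg·m²·s⁻²] / [m²] = kg·s⁻²
  (28.661 s⁻¹) × (778 kHz):  [s⁻¹] · [s⁻¹] = s⁻²
The terms do not share a single dimension (kg·s⁻² vs s⁻²).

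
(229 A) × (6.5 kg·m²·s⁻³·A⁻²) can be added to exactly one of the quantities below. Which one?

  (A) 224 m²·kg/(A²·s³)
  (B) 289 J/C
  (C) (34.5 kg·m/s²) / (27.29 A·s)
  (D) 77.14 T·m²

(B)

Reference: [A] · [kg·m²·s⁻³·A⁻²] = kg·m²·s⁻³·A⁻¹.
Each option:
  (A) kg·m²·s⁻³·A⁻²
  (B) J·C⁻¹ = N·m·(s·A)⁻¹ = kg·m²·s⁻³·A⁻¹  ← same
  (C) [kg·m·s⁻²] / [s·A] = kg·m·s⁻³·A⁻¹
  (D) T·m² = Wb·m⁻²·m² = kg·m²·s⁻²·A⁻¹
Only (B) matches kg·m²·s⁻³·A⁻¹.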